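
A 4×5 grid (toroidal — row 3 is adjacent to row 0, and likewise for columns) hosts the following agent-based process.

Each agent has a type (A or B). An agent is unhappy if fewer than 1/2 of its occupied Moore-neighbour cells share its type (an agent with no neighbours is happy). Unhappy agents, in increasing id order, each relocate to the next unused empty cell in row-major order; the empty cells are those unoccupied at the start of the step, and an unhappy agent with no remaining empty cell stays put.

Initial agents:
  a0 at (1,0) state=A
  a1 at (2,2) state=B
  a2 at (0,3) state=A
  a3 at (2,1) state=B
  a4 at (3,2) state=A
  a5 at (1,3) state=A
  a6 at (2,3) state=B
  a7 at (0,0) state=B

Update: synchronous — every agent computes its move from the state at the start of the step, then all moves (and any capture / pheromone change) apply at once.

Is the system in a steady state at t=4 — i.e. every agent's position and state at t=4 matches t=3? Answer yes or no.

no

t=1: a0@(0,1):A a1@(2,2):B a2@(0,3):A a3@(0,2):B a4@(0,4):A a5@(1,1):A a6@(1,2):B a7@(1,4):B
t=2: a0@(0,0):A a1@(2,2):B a2@(1,0):A a3@(1,3):B a4@(0,4):A a5@(2,0):A a6@(2,1):B a7@(2,3):B
t=3: a0@(0,0):A a1@(2,2):B a2@(1,0):A a3@(1,3):B a4@(0,4):A a5@(2,0):A a6@(0,1):B a7@(2,3):B
t=4: a0@(0,0):A a1@(2,2):B a2@(1,0):A a3@(1,3):B a4@(0,4):A a5@(2,0):A a6@(0,2):B a7@(2,3):B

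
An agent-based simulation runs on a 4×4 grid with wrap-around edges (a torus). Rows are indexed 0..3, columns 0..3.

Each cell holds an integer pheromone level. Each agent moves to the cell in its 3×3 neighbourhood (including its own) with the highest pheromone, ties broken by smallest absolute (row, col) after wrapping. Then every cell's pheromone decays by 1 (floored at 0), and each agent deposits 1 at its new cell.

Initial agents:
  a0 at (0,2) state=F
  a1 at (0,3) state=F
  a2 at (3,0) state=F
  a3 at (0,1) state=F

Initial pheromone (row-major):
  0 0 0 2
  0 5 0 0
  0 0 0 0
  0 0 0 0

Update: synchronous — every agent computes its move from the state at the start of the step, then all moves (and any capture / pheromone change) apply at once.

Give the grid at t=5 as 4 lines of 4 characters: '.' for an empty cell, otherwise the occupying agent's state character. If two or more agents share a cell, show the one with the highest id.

...F
.F..
....
....

t=1: a0@(1,1) a1@(0,3) a2@(0,3) a3@(1,1) | pheromone: 0 0 0 3 / 0 6 0 0 / 0 0 0 0 / 0 0 0 0
t=2: a0@(1,1) a1@(0,3) a2@(0,3) a3@(1,1) | pheromone: 0 0 0 4 / 0 7 0 0 / 0 0 0 0 / 0 0 0 0
t=3: a0@(1,1) a1@(0,3) a2@(0,3) a3@(1,1) | pheromone: 0 0 0 5 / 0 8 0 0 / 0 0 0 0 / 0 0 0 0
t=4: a0@(1,1) a1@(0,3) a2@(0,3) a3@(1,1) | pheromone: 0 0 0 6 / 0 9 0 0 / 0 0 0 0 / 0 0 0 0
t=5: a0@(1,1) a1@(0,3) a2@(0,3) a3@(1,1) | pheromone: 0 0 0 7 / 0 10 0 0 / 0 0 0 0 / 0 0 0 0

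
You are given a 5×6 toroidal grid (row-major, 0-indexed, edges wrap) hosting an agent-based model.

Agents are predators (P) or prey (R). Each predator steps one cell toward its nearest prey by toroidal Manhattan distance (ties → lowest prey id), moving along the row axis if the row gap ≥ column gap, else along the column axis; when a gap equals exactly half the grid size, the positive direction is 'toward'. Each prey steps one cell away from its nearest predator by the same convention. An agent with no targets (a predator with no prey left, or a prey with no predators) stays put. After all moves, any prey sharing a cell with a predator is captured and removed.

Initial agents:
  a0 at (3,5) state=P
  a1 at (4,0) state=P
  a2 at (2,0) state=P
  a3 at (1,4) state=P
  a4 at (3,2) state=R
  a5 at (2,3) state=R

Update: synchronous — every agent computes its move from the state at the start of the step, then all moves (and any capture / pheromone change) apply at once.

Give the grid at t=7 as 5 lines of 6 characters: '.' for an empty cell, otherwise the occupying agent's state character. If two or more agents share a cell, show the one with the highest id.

t=1: a0@(3,0):P a1@(4,1):P a2@(2,1):P a3@(2,4):P a4@(3,1):R a5@(3,3):R
t=2: a0@(3,1):P a1@(3,1):P a2@(3,1):P a3@(3,4):P a4@(3,2):R a5@(4,3):R
t=3: a0@(3,2):P a1@(3,2):P a2@(3,2):P a3@(3,3):P a5@(0,3):R
t=4: a0@(4,2):P a1@(4,2):P a2@(4,2):P a3@(4,3):P a5@(1,3):R
t=5: a0@(0,2):P a1@(0,2):P a2@(0,2):P a3@(0,3):P a5@(2,3):R
t=6: a0@(1,2):P a1@(1,2):P a2@(1,2):P a3@(1,3):P a5@(3,3):R
t=7: a0@(2,2):P a1@(2,2):P a2@(2,2):P a3@(2,3):P a5@(4,3):R

......
......
..PP..
......
...R..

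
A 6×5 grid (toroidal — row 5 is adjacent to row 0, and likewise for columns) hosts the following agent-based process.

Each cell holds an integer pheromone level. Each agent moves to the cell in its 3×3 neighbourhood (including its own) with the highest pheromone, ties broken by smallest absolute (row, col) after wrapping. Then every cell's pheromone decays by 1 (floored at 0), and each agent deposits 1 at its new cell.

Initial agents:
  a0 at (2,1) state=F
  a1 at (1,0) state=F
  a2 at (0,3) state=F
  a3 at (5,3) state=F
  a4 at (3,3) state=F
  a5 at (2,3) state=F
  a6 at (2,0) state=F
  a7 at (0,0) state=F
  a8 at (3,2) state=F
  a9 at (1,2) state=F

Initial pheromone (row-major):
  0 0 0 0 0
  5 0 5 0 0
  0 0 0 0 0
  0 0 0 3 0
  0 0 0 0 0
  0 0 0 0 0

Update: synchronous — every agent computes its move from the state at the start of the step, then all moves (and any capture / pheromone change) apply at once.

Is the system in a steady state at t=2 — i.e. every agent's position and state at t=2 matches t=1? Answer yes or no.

t=1: a0@(1,0) a1@(1,0) a2@(1,2) a3@(0,2) a4@(3,3) a5@(1,2) a6@(1,0) a7@(1,0) a8@(3,3) a9@(1,2) | pheromone: 0 0 1 0 0 / 8 0 7 0 0 / 0 0 0 0 0 / 0 0 0 4 0 / 0 0 0 0 0 / 0 0 0 0 0
t=2: a0@(1,0) a1@(1,0) a2@(1,2) a3@(1,2) a4@(3,3) a5@(1,2) a6@(1,0) a7@(1,0) a8@(3,3) a9@(1,2) | pheromone: 0 0 0 0 0 / 11 0 10 0 0 / 0 0 0 0 0 / 0 0 0 5 0 / 0 0 0 0 0 / 0 0 0 0 0

no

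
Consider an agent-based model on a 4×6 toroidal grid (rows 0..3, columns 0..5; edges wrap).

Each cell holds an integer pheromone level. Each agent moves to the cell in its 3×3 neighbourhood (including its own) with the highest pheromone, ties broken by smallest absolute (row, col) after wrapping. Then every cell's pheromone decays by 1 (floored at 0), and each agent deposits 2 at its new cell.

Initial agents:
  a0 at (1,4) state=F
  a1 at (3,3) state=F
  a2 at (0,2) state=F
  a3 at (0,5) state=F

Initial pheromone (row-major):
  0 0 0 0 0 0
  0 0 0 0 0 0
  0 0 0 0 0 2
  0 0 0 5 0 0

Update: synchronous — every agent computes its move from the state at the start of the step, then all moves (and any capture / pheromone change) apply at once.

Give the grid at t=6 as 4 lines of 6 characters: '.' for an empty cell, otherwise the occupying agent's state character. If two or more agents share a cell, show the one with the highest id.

F.....
......
.....F
...F..

t=1: a0@(2,5) a1@(3,3) a2@(3,3) a3@(0,0) | pheromone: 2 0 0 0 0 0 / 0 0 0 0 0 0 / 0 0 0 0 0 3 / 0 0 0 8 0 0
t=2: a0@(2,5) a1@(3,3) a2@(3,3) a3@(0,0) | pheromone: 3 0 0 0 0 0 / 0 0 0 0 0 0 / 0 0 0 0 0 4 / 0 0 0 11 0 0
t=3: a0@(2,5) a1@(3,3) a2@(3,3) a3@(0,0) | pheromone: 4 0 0 0 0 0 / 0 0 0 0 0 0 / 0 0 0 0 0 5 / 0 0 0 14 0 0
t=4: a0@(2,5) a1@(3,3) a2@(3,3) a3@(0,0) | pheromone: 5 0 0 0 0 0 / 0 0 0 0 0 0 / 0 0 0 0 0 6 / 0 0 0 17 0 0
t=5: a0@(2,5) a1@(3,3) a2@(3,3) a3@(0,0) | pheromone: 6 0 0 0 0 0 / 0 0 0 0 0 0 / 0 0 0 0 0 7 / 0 0 0 20 0 0
t=6: a0@(2,5) a1@(3,3) a2@(3,3) a3@(0,0) | pheromone: 7 0 0 0 0 0 / 0 0 0 0 0 0 / 0 0 0 0 0 8 / 0 0 0 23 0 0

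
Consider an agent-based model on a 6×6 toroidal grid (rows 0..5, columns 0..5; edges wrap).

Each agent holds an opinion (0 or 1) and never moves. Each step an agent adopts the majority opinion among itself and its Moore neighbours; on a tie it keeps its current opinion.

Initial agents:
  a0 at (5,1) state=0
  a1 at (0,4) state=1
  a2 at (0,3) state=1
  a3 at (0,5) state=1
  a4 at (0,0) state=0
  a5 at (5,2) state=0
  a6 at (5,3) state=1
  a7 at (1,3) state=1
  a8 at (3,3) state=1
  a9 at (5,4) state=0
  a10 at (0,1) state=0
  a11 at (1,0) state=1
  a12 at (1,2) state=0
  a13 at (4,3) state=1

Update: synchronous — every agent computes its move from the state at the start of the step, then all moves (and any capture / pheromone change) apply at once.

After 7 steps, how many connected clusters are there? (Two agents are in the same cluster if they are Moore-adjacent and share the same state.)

2

t=1: a0@(5,1):0 a1@(0,4):1 a2@(0,3):1 a3@(0,5):1 a4@(0,0):0 a5@(5,2):0 a6@(5,3):1 a7@(1,3):1 a8@(3,3):1 a9@(5,4):1 a10@(0,1):0 a11@(1,0):1 a12@(1,2):0 a13@(4,3):1
t=2: (unchanged — steady state)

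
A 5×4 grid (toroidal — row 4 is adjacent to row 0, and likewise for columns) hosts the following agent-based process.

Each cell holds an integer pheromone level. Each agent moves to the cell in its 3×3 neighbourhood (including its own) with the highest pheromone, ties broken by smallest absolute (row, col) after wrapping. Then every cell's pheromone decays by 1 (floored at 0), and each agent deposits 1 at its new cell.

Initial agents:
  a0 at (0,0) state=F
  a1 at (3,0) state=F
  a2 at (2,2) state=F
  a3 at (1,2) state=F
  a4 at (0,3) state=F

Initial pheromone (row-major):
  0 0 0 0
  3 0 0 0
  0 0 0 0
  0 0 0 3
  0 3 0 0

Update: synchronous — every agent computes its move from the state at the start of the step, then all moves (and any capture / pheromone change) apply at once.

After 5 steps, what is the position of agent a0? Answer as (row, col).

t=1: a0@(1,0) a1@(3,3) a2@(3,3) a3@(0,1) a4@(1,0) | pheromone: 0 1 0 0 / 4 0 0 0 / 0 0 0 0 / 0 0 0 4 / 0 2 0 0
t=2: a0@(1,0) a1@(3,3) a2@(3,3) a3@(1,0) a4@(1,0) | pheromone: 0 0 0 0 / 6 0 0 0 / 0 0 0 0 / 0 0 0 5 / 0 1 0 0
t=3: a0@(1,0) a1@(3,3) a2@(3,3) a3@(1,0) a4@(1,0) | pheromone: 0 0 0 0 / 8 0 0 0 / 0 0 0 0 / 0 0 0 6 / 0 0 0 0
t=4: a0@(1,0) a1@(3,3) a2@(3,3) a3@(1,0) a4@(1,0) | pheromone: 0 0 0 0 / 10 0 0 0 / 0 0 0 0 / 0 0 0 7 / 0 0 0 0
t=5: a0@(1,0) a1@(3,3) a2@(3,3) a3@(1,0) a4@(1,0) | pheromone: 0 0 0 0 / 12 0 0 0 / 0 0 0 0 / 0 0 0 8 / 0 0 0 0

(1, 0)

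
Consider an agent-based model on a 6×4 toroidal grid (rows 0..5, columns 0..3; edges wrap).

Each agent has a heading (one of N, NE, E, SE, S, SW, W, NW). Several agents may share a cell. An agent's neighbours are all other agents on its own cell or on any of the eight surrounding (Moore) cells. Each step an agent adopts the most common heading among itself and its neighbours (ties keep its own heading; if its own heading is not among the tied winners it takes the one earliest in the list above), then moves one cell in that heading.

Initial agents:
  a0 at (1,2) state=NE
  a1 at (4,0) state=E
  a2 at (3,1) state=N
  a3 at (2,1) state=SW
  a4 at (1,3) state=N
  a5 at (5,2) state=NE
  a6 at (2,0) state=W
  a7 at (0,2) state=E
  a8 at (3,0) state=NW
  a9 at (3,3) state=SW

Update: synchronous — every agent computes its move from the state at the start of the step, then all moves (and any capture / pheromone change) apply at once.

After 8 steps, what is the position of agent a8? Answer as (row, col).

t=1: a0@(0,3):NE a1@(4,1):E a2@(2,1):N a3@(3,0):SW a4@(0,3):N a5@(4,3):NE a6@(1,0):N a7@(5,3):NE a8@(4,3):SW a9@(4,2):SW
t=2: a0@(5,0):NE a1@(5,0):SW a2@(1,1):N a3@(4,3):SW a4@(5,3):N a5@(5,2):SW a6@(0,0):N a7@(4,0):NE a8@(5,2):SW a9@(5,1):SW
t=3: a0@(0,3):SW a1@(0,3):SW a2@(0,1):N a3@(5,2):SW a4@(0,2):SW a5@(0,1):SW a6@(5,0):N a7@(5,3):SW a8@(0,1):SW a9@(0,0):SW
t=4: a0@(1,2):SW a1@(1,2):SW a2@(1,0):SW a3@(0,1):SW a4@(1,1):SW a5@(1,0):SW a6@(0,3):SW a7@(0,2):SW a8@(1,0):SW a9@(1,3):SW
t=5: a0@(2,1):SW a1@(2,1):SW a2@(2,3):SW a3@(1,0):SW a4@(2,0):SW a5@(2,3):SW a6@(1,2):SW a7@(1,1):SW a8@(2,3):SW a9@(2,2):SW
t=6: a0@(3,0):SW a1@(3,0):SW a2@(3,2):SW a3@(2,3):SW a4@(3,3):SW a5@(3,2):SW a6@(2,1):SW a7@(2,0):SW a8@(3,2):SW a9@(3,1):SW
t=7: a0@(4,3):SW a1@(4,3):SW a2@(4,1):SW a3@(3,2):SW a4@(4,2):SW a5@(4,1):SW a6@(3,0):SW a7@(3,3):SW a8@(4,1):SW a9@(4,0):SW
t=8: a0@(5,2):SW a1@(5,2):SW a2@(5,0):SW a3@(4,1):SW a4@(5,1):SW a5@(5,0):SW a6@(4,3):SW a7@(4,2):SW a8@(5,0):SW a9@(5,3):SW

(5, 0)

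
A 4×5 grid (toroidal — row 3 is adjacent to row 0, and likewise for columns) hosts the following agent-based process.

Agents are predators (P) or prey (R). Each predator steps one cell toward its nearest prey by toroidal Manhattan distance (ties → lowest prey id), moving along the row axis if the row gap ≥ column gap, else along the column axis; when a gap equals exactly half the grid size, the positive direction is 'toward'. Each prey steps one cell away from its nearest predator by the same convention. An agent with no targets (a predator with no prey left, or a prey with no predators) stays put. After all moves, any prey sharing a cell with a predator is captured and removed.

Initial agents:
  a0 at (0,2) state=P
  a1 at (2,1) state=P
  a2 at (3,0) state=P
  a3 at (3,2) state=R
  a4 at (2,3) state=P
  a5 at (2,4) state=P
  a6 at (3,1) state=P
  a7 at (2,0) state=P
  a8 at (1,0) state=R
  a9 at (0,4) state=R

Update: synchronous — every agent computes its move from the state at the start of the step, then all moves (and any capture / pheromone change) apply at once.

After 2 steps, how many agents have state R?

3

t=1: a0@(3,2):P a1@(3,1):P a2@(3,1):P a3@(2,2):R a4@(3,3):P a5@(1,4):P a6@(3,2):P a7@(1,0):P a8@(0,0):R a9@(0,0):R
t=2: a0@(2,2):P a1@(2,1):P a2@(2,1):P a3@(1,2):R a4@(2,3):P a5@(0,4):P a6@(2,2):P a7@(0,0):P a8@(3,0):R a9@(3,0):R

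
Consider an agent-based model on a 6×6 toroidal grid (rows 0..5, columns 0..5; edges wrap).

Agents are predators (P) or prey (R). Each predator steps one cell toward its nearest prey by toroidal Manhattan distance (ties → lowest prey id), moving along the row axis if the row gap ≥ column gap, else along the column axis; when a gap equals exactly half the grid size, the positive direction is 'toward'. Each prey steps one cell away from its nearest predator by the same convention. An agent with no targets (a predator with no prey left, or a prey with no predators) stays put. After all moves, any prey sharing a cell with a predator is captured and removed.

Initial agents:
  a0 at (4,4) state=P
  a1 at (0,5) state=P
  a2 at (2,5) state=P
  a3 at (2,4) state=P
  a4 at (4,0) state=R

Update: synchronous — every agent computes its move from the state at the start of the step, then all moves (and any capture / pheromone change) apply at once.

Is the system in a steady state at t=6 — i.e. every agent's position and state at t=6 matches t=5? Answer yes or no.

no

t=1: a0@(4,5):P a1@(5,5):P a2@(3,5):P a3@(3,4):P a4@(4,1):R
t=2: a0@(4,0):P a1@(5,0):P a2@(3,0):P a3@(3,5):P a4@(4,2):R
t=3: a0@(4,1):P a1@(5,1):P a2@(3,1):P a3@(3,0):P a4@(4,3):R
t=4: a0@(4,2):P a1@(5,2):P a2@(3,2):P a3@(3,1):P a4@(4,4):R
t=5: a0@(4,3):P a1@(5,3):P a2@(3,3):P a3@(3,2):P a4@(4,5):R
t=6: a0@(4,4):P a1@(5,4):P a2@(3,4):P a3@(3,3):P a4@(4,0):R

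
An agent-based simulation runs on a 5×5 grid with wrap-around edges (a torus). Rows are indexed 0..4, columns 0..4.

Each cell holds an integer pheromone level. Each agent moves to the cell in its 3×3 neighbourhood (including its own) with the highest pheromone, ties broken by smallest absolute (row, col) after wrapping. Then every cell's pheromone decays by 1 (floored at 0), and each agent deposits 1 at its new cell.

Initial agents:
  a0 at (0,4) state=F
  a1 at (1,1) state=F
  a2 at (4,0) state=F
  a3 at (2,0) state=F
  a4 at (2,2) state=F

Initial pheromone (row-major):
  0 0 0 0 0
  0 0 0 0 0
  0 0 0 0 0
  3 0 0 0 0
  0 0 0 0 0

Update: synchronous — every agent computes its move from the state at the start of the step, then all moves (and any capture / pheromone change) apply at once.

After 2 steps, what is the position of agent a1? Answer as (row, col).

(0, 0)

t=1: a0@(0,0) a1@(0,0) a2@(3,0) a3@(3,0) a4@(1,1) | pheromone: 2 0 0 0 0 / 0 1 0 0 0 / 0 0 0 0 0 / 4 0 0 0 0 / 0 0 0 0 0
t=2: a0@(0,0) a1@(0,0) a2@(3,0) a3@(3,0) a4@(0,0) | pheromone: 4 0 0 0 0 / 0 0 0 0 0 / 0 0 0 0 0 / 5 0 0 0 0 / 0 0 0 0 0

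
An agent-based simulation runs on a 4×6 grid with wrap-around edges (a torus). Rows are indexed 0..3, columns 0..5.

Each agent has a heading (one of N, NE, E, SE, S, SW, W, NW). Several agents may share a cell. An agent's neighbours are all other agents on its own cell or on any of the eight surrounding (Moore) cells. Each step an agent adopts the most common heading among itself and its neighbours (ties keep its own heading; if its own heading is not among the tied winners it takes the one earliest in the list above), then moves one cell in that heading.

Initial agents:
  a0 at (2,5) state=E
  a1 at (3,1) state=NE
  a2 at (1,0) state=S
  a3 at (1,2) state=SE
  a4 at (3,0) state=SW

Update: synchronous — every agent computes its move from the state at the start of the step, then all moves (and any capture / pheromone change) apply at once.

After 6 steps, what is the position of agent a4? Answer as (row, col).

t=1: a0@(2,0):E a1@(2,2):NE a2@(2,0):S a3@(2,3):SE a4@(0,5):SW
t=2: a0@(2,1):E a1@(1,3):NE a2@(3,0):S a3@(3,4):SE a4@(1,4):SW
t=3: a0@(2,2):E a1@(0,4):NE a2@(0,0):S a3@(0,5):SE a4@(2,3):SW
t=4: a0@(2,3):E a1@(3,5):NE a2@(1,0):S a3@(1,0):SE a4@(3,2):SW
t=5: a0@(2,4):E a1@(2,0):NE a2@(2,0):S a3@(2,1):SE a4@(0,1):SW
t=6: a0@(2,5):E a1@(1,1):NE a2@(3,0):S a3@(3,2):SE a4@(1,0):SW

(1, 0)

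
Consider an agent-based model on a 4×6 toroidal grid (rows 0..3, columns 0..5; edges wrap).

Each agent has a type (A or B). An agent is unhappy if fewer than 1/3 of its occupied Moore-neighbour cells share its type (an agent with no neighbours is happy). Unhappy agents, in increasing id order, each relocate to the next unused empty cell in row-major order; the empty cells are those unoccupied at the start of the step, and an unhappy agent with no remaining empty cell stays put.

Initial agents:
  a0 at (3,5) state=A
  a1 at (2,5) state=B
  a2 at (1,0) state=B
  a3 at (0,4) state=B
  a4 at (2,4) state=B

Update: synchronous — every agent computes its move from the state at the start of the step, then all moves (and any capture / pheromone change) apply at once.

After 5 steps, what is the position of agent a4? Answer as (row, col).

(2, 4)

t=1: a0@(0,0):A a1@(2,5):B a2@(1,0):B a3@(0,1):B a4@(2,4):B
t=2: a0@(0,2):A a1@(2,5):B a2@(1,0):B a3@(0,1):B a4@(2,4):B
t=3: a0@(0,0):A a1@(2,5):B a2@(1,0):B a3@(0,1):B a4@(2,4):B
t=4: a0@(0,2):A a1@(2,5):B a2@(1,0):B a3@(0,1):B a4@(2,4):B
t=5: a0@(0,0):A a1@(2,5):B a2@(1,0):B a3@(0,1):B a4@(2,4):B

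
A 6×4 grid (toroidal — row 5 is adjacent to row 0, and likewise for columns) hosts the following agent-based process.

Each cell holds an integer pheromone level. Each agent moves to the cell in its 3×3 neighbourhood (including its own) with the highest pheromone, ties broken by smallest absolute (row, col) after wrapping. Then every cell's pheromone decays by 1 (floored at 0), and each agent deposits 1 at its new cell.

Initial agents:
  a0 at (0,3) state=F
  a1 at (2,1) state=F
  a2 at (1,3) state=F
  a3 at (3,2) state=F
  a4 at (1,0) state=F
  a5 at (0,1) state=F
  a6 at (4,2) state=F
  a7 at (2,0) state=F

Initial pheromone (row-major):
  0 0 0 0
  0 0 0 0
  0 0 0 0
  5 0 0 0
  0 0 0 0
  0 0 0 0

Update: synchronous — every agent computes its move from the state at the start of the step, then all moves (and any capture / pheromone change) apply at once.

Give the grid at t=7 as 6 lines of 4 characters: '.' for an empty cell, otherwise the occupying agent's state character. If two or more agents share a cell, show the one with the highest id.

F...
....
....
F...
....
....

t=1: a0@(0,0) a1@(3,0) a2@(0,0) a3@(2,1) a4@(0,0) a5@(0,0) a6@(3,1) a7@(3,0) | pheromone: 4 0 0 0 / 0 0 0 0 / 0 1 0 0 / 6 1 0 0 / 0 0 0 0 / 0 0 0 0
t=2: a0@(0,0) a1@(3,0) a2@(0,0) a3@(3,0) a4@(0,0) a5@(0,0) a6@(3,0) a7@(3,0) | pheromone: 7 0 0 0 / 0 0 0 0 / 0 0 0 0 / 9 0 0 0 / 0 0 0 0 / 0 0 0 0
t=3: a0@(0,0) a1@(3,0) a2@(0,0) a3@(3,0) a4@(0,0) a5@(0,0) a6@(3,0) a7@(3,0) | pheromone: 10 0 0 0 / 0 0 0 0 / 0 0 0 0 / 12 0 0 0 / 0 0 0 0 / 0 0 0 0
t=4: a0@(0,0) a1@(3,0) a2@(0,0) a3@(3,0) a4@(0,0) a5@(0,0) a6@(3,0) a7@(3,0) | pheromone: 13 0 0 0 / 0 0 0 0 / 0 0 0 0 / 15 0 0 0 / 0 0 0 0 / 0 0 0 0
t=5: a0@(0,0) a1@(3,0) a2@(0,0) a3@(3,0) a4@(0,0) a5@(0,0) a6@(3,0) a7@(3,0) | pheromone: 16 0 0 0 / 0 0 0 0 / 0 0 0 0 / 18 0 0 0 / 0 0 0 0 / 0 0 0 0
t=6: a0@(0,0) a1@(3,0) a2@(0,0) a3@(3,0) a4@(0,0) a5@(0,0) a6@(3,0) a7@(3,0) | pheromone: 19 0 0 0 / 0 0 0 0 / 0 0 0 0 / 21 0 0 0 / 0 0 0 0 / 0 0 0 0
t=7: a0@(0,0) a1@(3,0) a2@(0,0) a3@(3,0) a4@(0,0) a5@(0,0) a6@(3,0) a7@(3,0) | pheromone: 22 0 0 0 / 0 0 0 0 / 0 0 0 0 / 24 0 0 0 / 0 0 0 0 / 0 0 0 0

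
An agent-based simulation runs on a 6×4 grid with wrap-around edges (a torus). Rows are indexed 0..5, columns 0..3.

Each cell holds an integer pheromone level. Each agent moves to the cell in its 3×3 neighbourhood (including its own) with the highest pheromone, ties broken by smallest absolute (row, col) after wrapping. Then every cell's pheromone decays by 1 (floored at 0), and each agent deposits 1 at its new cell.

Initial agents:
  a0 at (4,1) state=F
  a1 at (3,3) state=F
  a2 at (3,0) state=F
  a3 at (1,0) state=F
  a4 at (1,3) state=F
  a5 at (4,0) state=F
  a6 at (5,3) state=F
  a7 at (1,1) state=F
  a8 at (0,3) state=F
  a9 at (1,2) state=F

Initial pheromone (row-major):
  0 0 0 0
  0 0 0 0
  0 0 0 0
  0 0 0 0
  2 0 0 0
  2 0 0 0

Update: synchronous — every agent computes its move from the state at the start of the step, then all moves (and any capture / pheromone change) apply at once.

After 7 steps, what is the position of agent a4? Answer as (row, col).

(0, 0)

t=1: a0@(4,0) a1@(4,0) a2@(4,0) a3@(0,0) a4@(0,0) a5@(4,0) a6@(4,0) a7@(0,0) a8@(5,0) a9@(0,1) | pheromone: 3 1 0 0 / 0 0 0 0 / 0 0 0 0 / 0 0 0 0 / 6 0 0 0 / 2 0 0 0
t=2: a0@(4,0) a1@(4,0) a2@(4,0) a3@(0,0) a4@(0,0) a5@(4,0) a6@(4,0) a7@(0,0) a8@(4,0) a9@(0,0) | pheromone: 6 0 0 0 / 0 0 0 0 / 0 0 0 0 / 0 0 0 0 / 11 0 0 0 / 1 0 0 0
t=3: a0@(4,0) a1@(4,0) a2@(4,0) a3@(0,0) a4@(0,0) a5@(4,0) a6@(4,0) a7@(0,0) a8@(4,0) a9@(0,0) | pheromone: 9 0 0 0 / 0 0 0 0 / 0 0 0 0 / 0 0 0 0 / 16 0 0 0 / 0 0 0 0
t=4: a0@(4,0) a1@(4,0) a2@(4,0) a3@(0,0) a4@(0,0) a5@(4,0) a6@(4,0) a7@(0,0) a8@(4,0) a9@(0,0) | pheromone: 12 0 0 0 / 0 0 0 0 / 0 0 0 0 / 0 0 0 0 / 21 0 0 0 / 0 0 0 0
t=5: a0@(4,0) a1@(4,0) a2@(4,0) a3@(0,0) a4@(0,0) a5@(4,0) a6@(4,0) a7@(0,0) a8@(4,0) a9@(0,0) | pheromone: 15 0 0 0 / 0 0 0 0 / 0 0 0 0 / 0 0 0 0 / 26 0 0 0 / 0 0 0 0
t=6: a0@(4,0) a1@(4,0) a2@(4,0) a3@(0,0) a4@(0,0) a5@(4,0) a6@(4,0) a7@(0,0) a8@(4,0) a9@(0,0) | pheromone: 18 0 0 0 / 0 0 0 0 / 0 0 0 0 / 0 0 0 0 / 31 0 0 0 / 0 0 0 0
t=7: a0@(4,0) a1@(4,0) a2@(4,0) a3@(0,0) a4@(0,0) a5@(4,0) a6@(4,0) a7@(0,0) a8@(4,0) a9@(0,0) | pheromone: 21 0 0 0 / 0 0 0 0 / 0 0 0 0 / 0 0 0 0 / 36 0 0 0 / 0 0 0 0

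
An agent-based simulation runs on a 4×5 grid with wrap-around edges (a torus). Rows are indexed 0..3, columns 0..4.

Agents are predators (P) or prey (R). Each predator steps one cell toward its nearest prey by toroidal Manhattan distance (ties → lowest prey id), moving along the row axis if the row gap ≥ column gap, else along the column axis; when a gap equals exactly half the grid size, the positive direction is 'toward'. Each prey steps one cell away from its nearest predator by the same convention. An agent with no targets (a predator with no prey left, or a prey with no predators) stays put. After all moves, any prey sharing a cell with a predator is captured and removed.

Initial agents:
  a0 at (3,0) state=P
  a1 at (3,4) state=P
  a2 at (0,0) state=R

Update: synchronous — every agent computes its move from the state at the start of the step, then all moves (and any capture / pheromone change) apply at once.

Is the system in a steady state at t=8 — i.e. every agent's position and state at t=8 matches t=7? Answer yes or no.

no

t=1: a0@(0,0):P a1@(0,4):P a2@(1,0):R
t=2: a0@(1,0):P a1@(1,4):P a2@(2,0):R
t=3: a0@(2,0):P a1@(2,4):P a2@(3,0):R
t=4: a0@(3,0):P a1@(3,4):P a2@(0,0):R
t=5: a0@(0,0):P a1@(0,4):P a2@(1,0):R
t=6: a0@(1,0):P a1@(1,4):P a2@(2,0):R
t=7: a0@(2,0):P a1@(2,4):P a2@(3,0):R
t=8: a0@(3,0):P a1@(3,4):P a2@(0,0):R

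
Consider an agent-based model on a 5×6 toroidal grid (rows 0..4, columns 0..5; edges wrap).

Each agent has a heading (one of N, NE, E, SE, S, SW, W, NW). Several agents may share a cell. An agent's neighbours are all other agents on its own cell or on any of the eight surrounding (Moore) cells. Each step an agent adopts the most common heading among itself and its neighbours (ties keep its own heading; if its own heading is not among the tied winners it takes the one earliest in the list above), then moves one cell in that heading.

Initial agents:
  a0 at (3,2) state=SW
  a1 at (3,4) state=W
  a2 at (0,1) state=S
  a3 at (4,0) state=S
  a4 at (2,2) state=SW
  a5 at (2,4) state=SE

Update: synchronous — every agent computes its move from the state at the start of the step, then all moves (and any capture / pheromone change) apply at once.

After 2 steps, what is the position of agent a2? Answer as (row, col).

t=1: a0@(4,1):SW a1@(3,3):W a2@(1,1):S a3@(0,0):S a4@(3,1):SW a5@(3,5):SE
t=2: a0@(0,0):SW a1@(3,2):W a2@(2,1):S a3@(1,0):S a4@(4,0):SW a5@(4,0):SE

(2, 1)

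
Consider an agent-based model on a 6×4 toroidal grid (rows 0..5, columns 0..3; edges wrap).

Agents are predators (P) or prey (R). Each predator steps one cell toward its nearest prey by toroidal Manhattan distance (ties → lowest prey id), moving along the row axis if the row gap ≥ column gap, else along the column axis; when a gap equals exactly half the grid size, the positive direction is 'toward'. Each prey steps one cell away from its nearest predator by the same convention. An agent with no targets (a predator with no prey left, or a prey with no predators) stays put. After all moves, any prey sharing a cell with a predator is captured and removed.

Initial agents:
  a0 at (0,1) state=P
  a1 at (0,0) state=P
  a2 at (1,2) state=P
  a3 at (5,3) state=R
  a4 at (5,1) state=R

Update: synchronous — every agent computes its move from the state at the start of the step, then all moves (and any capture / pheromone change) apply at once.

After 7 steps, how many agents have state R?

t=1: a0@(5,1):P a1@(5,0):P a2@(0,2):P a3@(4,3):R a4@(4,1):R
t=2: a0@(4,1):P a1@(4,0):P a2@(5,2):P a3@(3,3):R a4@(3,1):R
t=3: a0@(3,1):P a1@(3,0):P a2@(4,2):P a3@(2,3):R a4@(2,1):R
t=4: a0@(2,1):P a1@(2,0):P a2@(3,2):P a3@(1,3):R a4@(1,1):R
t=5: a0@(1,1):P a1@(1,0):P a2@(2,2):P a3@(0,3):R a4@(0,1):R
t=6: a0@(0,1):P a1@(0,0):P a2@(1,2):P a3@(5,3):R a4@(5,1):R
t=7: a0@(5,1):P a1@(5,0):P a2@(0,2):P a3@(4,3):R a4@(4,1):R

2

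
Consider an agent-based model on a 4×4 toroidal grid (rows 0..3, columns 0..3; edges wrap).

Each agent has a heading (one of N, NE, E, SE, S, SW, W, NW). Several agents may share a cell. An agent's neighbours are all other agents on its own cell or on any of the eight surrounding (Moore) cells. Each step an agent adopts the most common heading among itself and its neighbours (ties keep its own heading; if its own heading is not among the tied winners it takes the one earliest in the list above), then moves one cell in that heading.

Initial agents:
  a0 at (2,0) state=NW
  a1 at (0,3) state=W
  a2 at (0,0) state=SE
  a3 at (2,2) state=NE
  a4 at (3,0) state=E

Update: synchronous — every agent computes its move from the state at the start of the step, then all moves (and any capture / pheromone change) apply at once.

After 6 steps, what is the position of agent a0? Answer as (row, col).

(0, 2)

t=1: a0@(1,3):NW a1@(0,2):W a2@(1,1):SE a3@(1,3):NE a4@(3,1):E
t=2: a0@(0,2):NW a1@(0,1):W a2@(2,2):SE a3@(0,0):NE a4@(3,2):E
t=3: a0@(3,1):NW a1@(0,0):W a2@(3,3):SE a3@(3,1):NE a4@(3,3):E
t=4: a0@(2,0):NW a1@(0,3):W a2@(0,0):SE a3@(2,2):NE a4@(3,0):E
t=5: a0@(1,3):NW a1@(0,2):W a2@(1,1):SE a3@(1,3):NE a4@(3,1):E
t=6: a0@(0,2):NW a1@(0,1):W a2@(2,2):SE a3@(0,0):NE a4@(3,2):E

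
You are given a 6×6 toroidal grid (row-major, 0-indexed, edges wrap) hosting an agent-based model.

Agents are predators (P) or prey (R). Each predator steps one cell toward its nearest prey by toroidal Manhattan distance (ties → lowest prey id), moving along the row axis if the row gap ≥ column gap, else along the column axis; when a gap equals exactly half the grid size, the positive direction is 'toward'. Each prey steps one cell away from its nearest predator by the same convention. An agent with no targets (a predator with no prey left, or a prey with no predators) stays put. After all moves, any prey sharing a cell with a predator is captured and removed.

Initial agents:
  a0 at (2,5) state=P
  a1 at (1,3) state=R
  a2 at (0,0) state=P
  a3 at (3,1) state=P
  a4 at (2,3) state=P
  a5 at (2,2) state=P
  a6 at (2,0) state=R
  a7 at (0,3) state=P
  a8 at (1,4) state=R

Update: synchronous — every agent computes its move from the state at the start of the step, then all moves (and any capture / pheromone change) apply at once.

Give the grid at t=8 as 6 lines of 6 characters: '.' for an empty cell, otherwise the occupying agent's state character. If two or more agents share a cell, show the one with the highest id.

..PP..
PP...P
......
......
......
...RR.

t=1: a0@(2,0):P a1@(0,3):R a2@(1,0):P a3@(2,1):P a4@(1,3):P a5@(1,2):P a7@(1,3):P a8@(0,4):R
t=2: a0@(1,0):P a1@(5,3):R a2@(1,5):P a3@(1,1):P a4@(0,3):P a5@(0,2):P a7@(0,3):P a8@(5,4):R
t=3: a0@(0,0):P a1@(4,3):R a2@(0,5):P a3@(0,1):P a4@(5,3):P a5@(5,2):P a7@(5,3):P a8@(4,4):R
t=4: a0@(5,0):P a1@(3,3):R a2@(5,5):P a3@(5,1):P a4@(4,3):P a5@(4,2):P a7@(4,3):P a8@(3,4):R
t=5: a0@(4,0):P a1@(2,3):R a2@(4,5):P a3@(4,1):P a4@(3,3):P a5@(3,2):P a7@(3,3):P a8@(2,4):R
t=6: a0@(3,0):P a1@(1,3):R a2@(3,5):P a3@(3,1):P a4@(2,3):P a5@(2,2):P a7@(2,3):P a8@(1,4):R
t=7: a0@(2,0):P a1@(0,3):R a2@(2,5):P a3@(2,1):P a4@(1,3):P a5@(1,2):P a7@(1,3):P a8@(0,4):R
t=8: a0@(1,0):P a1@(5,3):R a2@(1,5):P a3@(1,1):P a4@(0,3):P a5@(0,2):P a7@(0,3):P a8@(5,4):R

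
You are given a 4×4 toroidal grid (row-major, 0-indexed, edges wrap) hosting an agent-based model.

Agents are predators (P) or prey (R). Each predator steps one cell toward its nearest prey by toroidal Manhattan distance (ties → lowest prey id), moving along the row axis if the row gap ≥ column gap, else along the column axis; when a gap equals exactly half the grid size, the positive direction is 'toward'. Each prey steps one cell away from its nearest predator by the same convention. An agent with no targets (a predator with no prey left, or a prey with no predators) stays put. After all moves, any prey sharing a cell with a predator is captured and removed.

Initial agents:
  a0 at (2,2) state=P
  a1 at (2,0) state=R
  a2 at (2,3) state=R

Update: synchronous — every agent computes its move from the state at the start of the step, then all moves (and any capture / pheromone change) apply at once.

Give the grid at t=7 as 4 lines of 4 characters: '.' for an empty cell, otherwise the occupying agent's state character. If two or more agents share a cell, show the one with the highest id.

....
....
.PR.
....

t=1: a0@(2,3):P a2@(2,0):R
t=2: a0@(2,0):P a2@(2,1):R
t=3: a0@(2,1):P a2@(2,2):R
t=4: a0@(2,2):P a2@(2,3):R
t=5: a0@(2,3):P a2@(2,0):R
t=6: a0@(2,0):P a2@(2,1):R
t=7: a0@(2,1):P a2@(2,2):R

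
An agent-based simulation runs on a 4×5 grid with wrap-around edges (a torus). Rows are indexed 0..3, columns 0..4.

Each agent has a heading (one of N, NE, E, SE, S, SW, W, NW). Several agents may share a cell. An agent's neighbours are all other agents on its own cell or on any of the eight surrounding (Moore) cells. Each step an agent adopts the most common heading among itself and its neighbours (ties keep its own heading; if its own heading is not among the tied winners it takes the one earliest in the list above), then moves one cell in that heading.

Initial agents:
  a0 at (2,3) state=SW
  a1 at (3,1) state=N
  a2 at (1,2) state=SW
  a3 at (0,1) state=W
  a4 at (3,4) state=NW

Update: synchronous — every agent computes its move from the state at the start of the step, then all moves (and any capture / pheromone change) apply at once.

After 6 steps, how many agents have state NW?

t=1: a0@(3,2):SW a1@(2,1):N a2@(2,1):SW a3@(0,0):W a4@(2,3):NW
t=2: a0@(0,1):SW a1@(3,0):SW a2@(3,0):SW a3@(0,4):W a4@(1,2):NW
t=3: a0@(1,0):SW a1@(0,4):SW a2@(0,4):SW a3@(1,3):SW a4@(0,1):NW
t=4: a0@(2,4):SW a1@(1,3):SW a2@(1,3):SW a3@(2,2):SW a4@(3,0):NW
t=5: a0@(3,3):SW a1@(2,2):SW a2@(2,2):SW a3@(3,1):SW a4@(2,4):NW
t=6: a0@(0,2):SW a1@(3,1):SW a2@(3,1):SW a3@(0,0):SW a4@(1,3):NW

1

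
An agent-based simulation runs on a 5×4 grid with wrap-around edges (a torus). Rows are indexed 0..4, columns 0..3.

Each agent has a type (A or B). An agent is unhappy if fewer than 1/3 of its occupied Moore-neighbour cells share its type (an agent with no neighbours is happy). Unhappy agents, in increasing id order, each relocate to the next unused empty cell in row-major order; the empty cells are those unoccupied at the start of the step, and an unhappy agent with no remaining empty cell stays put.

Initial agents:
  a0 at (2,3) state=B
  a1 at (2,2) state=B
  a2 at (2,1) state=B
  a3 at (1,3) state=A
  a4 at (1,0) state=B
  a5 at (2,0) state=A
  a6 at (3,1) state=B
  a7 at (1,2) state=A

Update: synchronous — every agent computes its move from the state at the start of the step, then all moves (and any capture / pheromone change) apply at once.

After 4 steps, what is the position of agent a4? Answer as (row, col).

t=1: a0@(2,3):B a1@(2,2):B a2@(2,1):B a3@(1,3):A a4@(1,0):B a5@(0,0):A a6@(3,1):B a7@(0,1):A
t=2: a0@(2,3):B a1@(2,2):B a2@(2,1):B a3@(0,2):A a4@(1,0):B a5@(0,0):A a6@(3,1):B a7@(0,1):A
t=3: (unchanged — steady state)

(1, 0)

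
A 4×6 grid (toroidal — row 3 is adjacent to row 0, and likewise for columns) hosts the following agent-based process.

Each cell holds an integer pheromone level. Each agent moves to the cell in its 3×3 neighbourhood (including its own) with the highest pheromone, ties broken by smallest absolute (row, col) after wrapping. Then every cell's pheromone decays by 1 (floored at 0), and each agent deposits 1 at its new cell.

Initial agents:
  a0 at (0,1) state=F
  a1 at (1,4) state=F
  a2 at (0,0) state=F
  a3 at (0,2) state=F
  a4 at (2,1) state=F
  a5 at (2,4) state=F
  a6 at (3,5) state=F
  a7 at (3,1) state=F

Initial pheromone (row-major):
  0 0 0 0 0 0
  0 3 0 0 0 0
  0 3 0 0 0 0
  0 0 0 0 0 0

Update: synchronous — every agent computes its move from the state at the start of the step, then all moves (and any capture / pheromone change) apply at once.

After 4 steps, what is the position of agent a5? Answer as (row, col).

(0, 3)

t=1: a0@(1,1) a1@(0,3) a2@(1,1) a3@(1,1) a4@(1,1) a5@(1,3) a6@(0,0) a7@(2,1) | pheromone: 1 0 0 1 0 0 / 0 6 0 1 0 0 / 0 3 0 0 0 0 / 0 0 0 0 0 0
t=2: a0@(1,1) a1@(0,3) a2@(1,1) a3@(1,1) a4@(1,1) a5@(0,3) a6@(1,1) a7@(1,1) | pheromone: 0 0 0 2 0 0 / 0 11 0 0 0 0 / 0 2 0 0 0 0 / 0 0 0 0 0 0
t=3: a0@(1,1) a1@(0,3) a2@(1,1) a3@(1,1) a4@(1,1) a5@(0,3) a6@(1,1) a7@(1,1) | pheromone: 0 0 0 3 0 0 / 0 16 0 0 0 0 / 0 1 0 0 0 0 / 0 0 0 0 0 0
t=4: a0@(1,1) a1@(0,3) a2@(1,1) a3@(1,1) a4@(1,1) a5@(0,3) a6@(1,1) a7@(1,1) | pheromone: 0 0 0 4 0 0 / 0 21 0 0 0 0 / 0 0 0 0 0 0 / 0 0 0 0 0 0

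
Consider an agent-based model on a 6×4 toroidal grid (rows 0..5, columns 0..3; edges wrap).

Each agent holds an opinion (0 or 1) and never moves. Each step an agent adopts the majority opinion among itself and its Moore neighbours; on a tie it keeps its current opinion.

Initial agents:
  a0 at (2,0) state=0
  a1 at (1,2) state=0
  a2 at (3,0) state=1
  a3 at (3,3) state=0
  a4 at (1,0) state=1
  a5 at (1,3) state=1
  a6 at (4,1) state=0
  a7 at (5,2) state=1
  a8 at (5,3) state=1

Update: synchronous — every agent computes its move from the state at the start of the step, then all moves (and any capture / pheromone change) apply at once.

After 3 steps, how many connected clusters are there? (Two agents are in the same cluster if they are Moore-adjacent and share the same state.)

4

t=1: a0@(2,0):1 a1@(1,2):0 a2@(3,0):0 a3@(3,3):0 a4@(1,0):1 a5@(1,3):1 a6@(4,1):1 a7@(5,2):1 a8@(5,3):1
t=2: (unchanged — steady state)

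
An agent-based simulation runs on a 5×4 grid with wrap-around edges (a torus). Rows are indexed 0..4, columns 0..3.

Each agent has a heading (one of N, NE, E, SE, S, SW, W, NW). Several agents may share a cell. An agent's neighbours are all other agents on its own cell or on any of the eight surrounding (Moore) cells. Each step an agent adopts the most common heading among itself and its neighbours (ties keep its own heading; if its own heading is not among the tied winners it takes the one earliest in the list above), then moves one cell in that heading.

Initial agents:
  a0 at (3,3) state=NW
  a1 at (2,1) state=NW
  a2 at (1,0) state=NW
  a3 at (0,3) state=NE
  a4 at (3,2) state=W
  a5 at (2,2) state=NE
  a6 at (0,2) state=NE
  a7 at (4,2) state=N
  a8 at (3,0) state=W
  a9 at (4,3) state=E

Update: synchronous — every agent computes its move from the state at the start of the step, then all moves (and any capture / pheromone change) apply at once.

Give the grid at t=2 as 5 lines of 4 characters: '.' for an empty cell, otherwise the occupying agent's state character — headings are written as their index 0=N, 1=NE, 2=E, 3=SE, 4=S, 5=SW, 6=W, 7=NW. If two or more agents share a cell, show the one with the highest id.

7..7
7.7.
11.1
11..
..7.

t=1: a0@(3,2):W a1@(1,0):NW a2@(0,3):NW a3@(4,0):NE a4@(2,1):NW a5@(1,1):NW a6@(4,3):NE a7@(3,3):NE a8@(2,3):NW a9@(3,0):NE
t=2: a0@(2,3):NE a1@(0,3):NW a2@(4,2):NW a3@(3,1):NE a4@(1,0):NW a5@(0,0):NW a6@(3,0):NE a7@(2,0):NE a8@(1,2):NW a9@(2,1):NE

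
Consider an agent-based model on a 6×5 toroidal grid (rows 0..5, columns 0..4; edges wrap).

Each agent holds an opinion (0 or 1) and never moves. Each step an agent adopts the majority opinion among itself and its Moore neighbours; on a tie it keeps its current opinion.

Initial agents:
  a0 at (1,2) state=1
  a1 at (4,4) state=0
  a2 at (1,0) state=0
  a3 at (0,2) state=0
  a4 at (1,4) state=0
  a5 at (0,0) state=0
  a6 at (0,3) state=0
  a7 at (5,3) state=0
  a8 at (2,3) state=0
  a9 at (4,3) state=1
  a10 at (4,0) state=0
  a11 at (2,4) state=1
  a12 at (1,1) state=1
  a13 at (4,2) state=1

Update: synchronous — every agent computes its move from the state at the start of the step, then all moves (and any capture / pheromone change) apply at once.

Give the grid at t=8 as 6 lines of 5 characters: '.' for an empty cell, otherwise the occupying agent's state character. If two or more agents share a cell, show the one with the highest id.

t=1: a0@(1,2):0 a1@(4,4):0 a2@(1,0):0 a3@(0,2):0 a4@(1,4):0 a5@(0,0):0 a6@(0,3):0 a7@(5,3):0 a8@(2,3):0 a9@(4,3):1 a10@(4,0):0 a11@(2,4):0 a12@(1,1):0 a13@(4,2):1
t=2: (unchanged — steady state)

0.00.
000.0
...00
.....
0.110
...0.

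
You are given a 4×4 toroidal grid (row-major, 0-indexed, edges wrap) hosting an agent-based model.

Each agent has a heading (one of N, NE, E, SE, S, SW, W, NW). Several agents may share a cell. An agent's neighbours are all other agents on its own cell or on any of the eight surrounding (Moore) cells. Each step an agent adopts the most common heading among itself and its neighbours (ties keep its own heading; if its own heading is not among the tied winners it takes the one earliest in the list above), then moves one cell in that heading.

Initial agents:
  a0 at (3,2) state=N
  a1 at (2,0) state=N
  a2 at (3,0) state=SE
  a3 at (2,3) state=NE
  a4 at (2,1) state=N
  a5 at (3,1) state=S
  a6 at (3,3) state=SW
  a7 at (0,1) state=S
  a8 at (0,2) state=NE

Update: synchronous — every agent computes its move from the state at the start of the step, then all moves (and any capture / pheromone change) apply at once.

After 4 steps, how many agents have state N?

9

t=1: a0@(2,2):N a1@(1,0):N a2@(2,0):N a3@(1,3):N a4@(1,1):N a5@(2,1):N a6@(2,3):N a7@(1,1):S a8@(1,2):S
t=2: a0@(1,2):N a1@(0,0):N a2@(1,0):N a3@(0,3):N a4@(0,1):N a5@(1,1):N a6@(1,3):N a7@(0,1):N a8@(0,2):N
t=3: a0@(0,2):N a1@(3,0):N a2@(0,0):N a3@(3,3):N a4@(3,1):N a5@(0,1):N a6@(0,3):N a7@(3,1):N a8@(3,2):N
t=4: a0@(3,2):N a1@(2,0):N a2@(3,0):N a3@(2,3):N a4@(2,1):N a5@(3,1):N a6@(3,3):N a7@(2,1):N a8@(2,2):N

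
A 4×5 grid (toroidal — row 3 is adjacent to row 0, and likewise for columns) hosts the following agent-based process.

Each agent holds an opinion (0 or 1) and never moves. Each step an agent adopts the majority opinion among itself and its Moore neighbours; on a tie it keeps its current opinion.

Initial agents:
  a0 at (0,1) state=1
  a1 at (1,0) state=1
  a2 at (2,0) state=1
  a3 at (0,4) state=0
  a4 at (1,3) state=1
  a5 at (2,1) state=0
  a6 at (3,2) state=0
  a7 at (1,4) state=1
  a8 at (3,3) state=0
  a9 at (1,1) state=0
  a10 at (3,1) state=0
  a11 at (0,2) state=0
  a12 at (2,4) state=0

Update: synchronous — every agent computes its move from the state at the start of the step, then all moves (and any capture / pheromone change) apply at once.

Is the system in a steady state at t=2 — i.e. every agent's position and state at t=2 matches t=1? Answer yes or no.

no

t=1: a0@(0,1):0 a1@(1,0):1 a2@(2,0):0 a3@(0,4):1 a4@(1,3):0 a5@(2,1):0 a6@(3,2):0 a7@(1,4):1 a8@(3,3):0 a9@(1,1):0 a10@(3,1):0 a11@(0,2):0 a12@(2,4):1
t=2: a0@(0,1):0 a1@(1,0):1 a2@(2,0):0 a3@(0,4):1 a4@(1,3):1 a5@(2,1):0 a6@(3,2):0 a7@(1,4):1 a8@(3,3):0 a9@(1,1):0 a10@(3,1):0 a11@(0,2):0 a12@(2,4):1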